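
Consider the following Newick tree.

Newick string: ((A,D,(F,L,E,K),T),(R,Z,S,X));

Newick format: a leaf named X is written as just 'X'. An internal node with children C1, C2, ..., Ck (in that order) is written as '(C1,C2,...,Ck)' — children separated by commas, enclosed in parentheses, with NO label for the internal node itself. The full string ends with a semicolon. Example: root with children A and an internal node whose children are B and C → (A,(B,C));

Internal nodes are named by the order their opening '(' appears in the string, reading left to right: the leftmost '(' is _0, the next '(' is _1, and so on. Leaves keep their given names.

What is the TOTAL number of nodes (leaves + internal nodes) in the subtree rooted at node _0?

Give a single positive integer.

Answer: 15

Derivation:
Newick: ((A,D,(F,L,E,K),T),(R,Z,S,X));
Locate _0: it is the '(' at position 0 (the 1st '(' reading left to right).
Query: subtree rooted at _0
_0: subtree_size = 1 + 14
  _1: subtree_size = 1 + 8
    A: subtree_size = 1 + 0
    D: subtree_size = 1 + 0
    _2: subtree_size = 1 + 4
      F: subtree_size = 1 + 0
      L: subtree_size = 1 + 0
      E: subtree_size = 1 + 0
      K: subtree_size = 1 + 0
    T: subtree_size = 1 + 0
  _3: subtree_size = 1 + 4
    R: subtree_size = 1 + 0
    Z: subtree_size = 1 + 0
    S: subtree_size = 1 + 0
    X: subtree_size = 1 + 0
Total subtree size of _0: 15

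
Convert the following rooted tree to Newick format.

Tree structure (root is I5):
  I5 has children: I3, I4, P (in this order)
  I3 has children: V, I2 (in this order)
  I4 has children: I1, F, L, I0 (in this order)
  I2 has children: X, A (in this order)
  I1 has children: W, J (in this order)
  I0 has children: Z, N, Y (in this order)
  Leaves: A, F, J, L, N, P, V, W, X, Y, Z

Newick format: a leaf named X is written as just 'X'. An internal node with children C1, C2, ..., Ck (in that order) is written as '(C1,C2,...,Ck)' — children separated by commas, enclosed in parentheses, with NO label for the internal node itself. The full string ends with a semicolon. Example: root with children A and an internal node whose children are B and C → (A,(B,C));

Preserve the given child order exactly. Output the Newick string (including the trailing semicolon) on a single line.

Answer: ((V,(X,A)),((W,J),F,L,(Z,N,Y)),P);

Derivation:
internal I5 with children ['I3', 'I4', 'P']
  internal I3 with children ['V', 'I2']
    leaf 'V' → 'V'
    internal I2 with children ['X', 'A']
      leaf 'X' → 'X'
      leaf 'A' → 'A'
    → '(X,A)'
  → '(V,(X,A))'
  internal I4 with children ['I1', 'F', 'L', 'I0']
    internal I1 with children ['W', 'J']
      leaf 'W' → 'W'
      leaf 'J' → 'J'
    → '(W,J)'
    leaf 'F' → 'F'
    leaf 'L' → 'L'
    internal I0 with children ['Z', 'N', 'Y']
      leaf 'Z' → 'Z'
      leaf 'N' → 'N'
      leaf 'Y' → 'Y'
    → '(Z,N,Y)'
  → '((W,J),F,L,(Z,N,Y))'
  leaf 'P' → 'P'
→ '((V,(X,A)),((W,J),F,L,(Z,N,Y)),P)'
Final: ((V,(X,A)),((W,J),F,L,(Z,N,Y)),P);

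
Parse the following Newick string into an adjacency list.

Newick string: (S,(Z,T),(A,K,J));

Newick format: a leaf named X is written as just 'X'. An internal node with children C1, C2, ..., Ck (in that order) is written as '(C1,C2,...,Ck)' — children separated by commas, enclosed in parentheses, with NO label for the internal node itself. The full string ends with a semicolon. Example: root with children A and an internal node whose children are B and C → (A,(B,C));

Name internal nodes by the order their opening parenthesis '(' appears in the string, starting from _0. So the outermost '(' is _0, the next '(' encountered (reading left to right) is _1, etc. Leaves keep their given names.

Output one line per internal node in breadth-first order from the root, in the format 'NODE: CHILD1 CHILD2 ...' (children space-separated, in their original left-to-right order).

Answer: _0: S _1 _2
_1: Z T
_2: A K J

Derivation:
Input: (S,(Z,T),(A,K,J));
Scanning left-to-right, naming '(' by encounter order:
  pos 0: '(' -> open internal node _0 (depth 1)
  pos 3: '(' -> open internal node _1 (depth 2)
  pos 7: ')' -> close internal node _1 (now at depth 1)
  pos 9: '(' -> open internal node _2 (depth 2)
  pos 15: ')' -> close internal node _2 (now at depth 1)
  pos 16: ')' -> close internal node _0 (now at depth 0)
Total internal nodes: 3
BFS adjacency from root:
  _0: S _1 _2
  _1: Z T
  _2: A K J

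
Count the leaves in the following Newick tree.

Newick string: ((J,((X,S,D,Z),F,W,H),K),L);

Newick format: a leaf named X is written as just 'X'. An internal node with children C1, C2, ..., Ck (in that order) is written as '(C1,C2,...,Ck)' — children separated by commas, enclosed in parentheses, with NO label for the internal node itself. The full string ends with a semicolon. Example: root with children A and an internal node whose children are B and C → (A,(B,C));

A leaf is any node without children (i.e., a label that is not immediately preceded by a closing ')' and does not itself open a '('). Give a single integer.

Answer: 10

Derivation:
Newick: ((J,((X,S,D,Z),F,W,H),K),L);
Scan left-to-right; a leaf is any maximal label run not followed by '(':
  pos 2: leaf 'J' → count = 1
  pos 6: leaf 'X' → count = 2
  pos 8: leaf 'S' → count = 3
  pos 10: leaf 'D' → count = 4
  pos 12: leaf 'Z' → count = 5
  pos 15: leaf 'F' → count = 6
  pos 17: leaf 'W' → count = 7
  pos 19: leaf 'H' → count = 8
  pos 22: leaf 'K' → count = 9
  pos 25: leaf 'L' → count = 10
Total leaves: 10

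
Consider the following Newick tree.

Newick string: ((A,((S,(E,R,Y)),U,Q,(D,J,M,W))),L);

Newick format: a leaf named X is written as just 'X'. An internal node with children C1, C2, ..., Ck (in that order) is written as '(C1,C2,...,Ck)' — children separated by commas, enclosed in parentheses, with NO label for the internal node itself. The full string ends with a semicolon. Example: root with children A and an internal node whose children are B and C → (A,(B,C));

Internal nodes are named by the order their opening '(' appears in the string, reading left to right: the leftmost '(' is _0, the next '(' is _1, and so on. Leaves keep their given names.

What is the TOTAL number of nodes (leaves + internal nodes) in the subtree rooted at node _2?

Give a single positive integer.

Answer: 14

Derivation:
Newick: ((A,((S,(E,R,Y)),U,Q,(D,J,M,W))),L);
Locate _2: it is the '(' at position 4 (the 3rd '(' reading left to right).
Query: subtree rooted at _2
_2: subtree_size = 1 + 13
  _3: subtree_size = 1 + 5
    S: subtree_size = 1 + 0
    _4: subtree_size = 1 + 3
      E: subtree_size = 1 + 0
      R: subtree_size = 1 + 0
      Y: subtree_size = 1 + 0
  U: subtree_size = 1 + 0
  Q: subtree_size = 1 + 0
  _5: subtree_size = 1 + 4
    D: subtree_size = 1 + 0
    J: subtree_size = 1 + 0
    M: subtree_size = 1 + 0
    W: subtree_size = 1 + 0
Total subtree size of _2: 14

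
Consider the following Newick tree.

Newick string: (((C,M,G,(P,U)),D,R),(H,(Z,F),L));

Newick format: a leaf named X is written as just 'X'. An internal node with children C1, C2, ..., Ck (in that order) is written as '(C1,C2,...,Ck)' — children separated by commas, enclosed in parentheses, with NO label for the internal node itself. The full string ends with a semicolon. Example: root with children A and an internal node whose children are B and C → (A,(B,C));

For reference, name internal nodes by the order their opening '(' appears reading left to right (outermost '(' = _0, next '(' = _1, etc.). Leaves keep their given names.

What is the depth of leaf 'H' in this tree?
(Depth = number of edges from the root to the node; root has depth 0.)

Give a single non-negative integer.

Newick: (((C,M,G,(P,U)),D,R),(H,(Z,F),L));
Naming internals by '(' encounter order: outermost '(' = _0, next = _1, ...
Query node: H
Path from root: _0 -> _4 -> H
Depth of H: 2 (number of edges from root)

Answer: 2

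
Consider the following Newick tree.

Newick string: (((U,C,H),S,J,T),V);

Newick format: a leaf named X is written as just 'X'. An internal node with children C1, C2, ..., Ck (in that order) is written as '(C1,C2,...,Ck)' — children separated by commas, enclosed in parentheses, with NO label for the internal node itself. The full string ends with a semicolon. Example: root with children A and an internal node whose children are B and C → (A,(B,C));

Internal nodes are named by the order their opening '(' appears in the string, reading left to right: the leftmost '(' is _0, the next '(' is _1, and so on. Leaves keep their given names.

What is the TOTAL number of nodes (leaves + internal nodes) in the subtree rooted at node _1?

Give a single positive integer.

Newick: (((U,C,H),S,J,T),V);
Locate _1: it is the '(' at position 1 (the 2nd '(' reading left to right).
Query: subtree rooted at _1
_1: subtree_size = 1 + 7
  _2: subtree_size = 1 + 3
    U: subtree_size = 1 + 0
    C: subtree_size = 1 + 0
    H: subtree_size = 1 + 0
  S: subtree_size = 1 + 0
  J: subtree_size = 1 + 0
  T: subtree_size = 1 + 0
Total subtree size of _1: 8

Answer: 8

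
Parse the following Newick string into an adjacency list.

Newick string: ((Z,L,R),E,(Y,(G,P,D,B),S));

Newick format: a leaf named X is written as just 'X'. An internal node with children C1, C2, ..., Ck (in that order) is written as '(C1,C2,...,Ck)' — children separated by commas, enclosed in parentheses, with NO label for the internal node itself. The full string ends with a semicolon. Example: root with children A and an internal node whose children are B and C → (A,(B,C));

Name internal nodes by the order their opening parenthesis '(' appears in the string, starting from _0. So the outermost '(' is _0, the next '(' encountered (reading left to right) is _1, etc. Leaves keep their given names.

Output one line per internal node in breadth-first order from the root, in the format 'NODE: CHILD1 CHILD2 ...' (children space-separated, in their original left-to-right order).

Input: ((Z,L,R),E,(Y,(G,P,D,B),S));
Scanning left-to-right, naming '(' by encounter order:
  pos 0: '(' -> open internal node _0 (depth 1)
  pos 1: '(' -> open internal node _1 (depth 2)
  pos 7: ')' -> close internal node _1 (now at depth 1)
  pos 11: '(' -> open internal node _2 (depth 2)
  pos 14: '(' -> open internal node _3 (depth 3)
  pos 22: ')' -> close internal node _3 (now at depth 2)
  pos 25: ')' -> close internal node _2 (now at depth 1)
  pos 26: ')' -> close internal node _0 (now at depth 0)
Total internal nodes: 4
BFS adjacency from root:
  _0: _1 E _2
  _1: Z L R
  _2: Y _3 S
  _3: G P D B

Answer: _0: _1 E _2
_1: Z L R
_2: Y _3 S
_3: G P D B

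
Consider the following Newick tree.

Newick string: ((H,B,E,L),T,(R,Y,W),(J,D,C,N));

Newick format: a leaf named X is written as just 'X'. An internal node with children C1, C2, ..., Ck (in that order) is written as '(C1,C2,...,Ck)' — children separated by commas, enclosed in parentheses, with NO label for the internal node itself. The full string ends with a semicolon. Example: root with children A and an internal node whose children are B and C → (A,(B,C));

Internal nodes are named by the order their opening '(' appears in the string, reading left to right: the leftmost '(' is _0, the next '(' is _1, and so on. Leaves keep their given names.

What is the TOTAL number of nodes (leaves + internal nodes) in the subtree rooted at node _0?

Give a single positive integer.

Answer: 16

Derivation:
Newick: ((H,B,E,L),T,(R,Y,W),(J,D,C,N));
Locate _0: it is the '(' at position 0 (the 1st '(' reading left to right).
Query: subtree rooted at _0
_0: subtree_size = 1 + 15
  _1: subtree_size = 1 + 4
    H: subtree_size = 1 + 0
    B: subtree_size = 1 + 0
    E: subtree_size = 1 + 0
    L: subtree_size = 1 + 0
  T: subtree_size = 1 + 0
  _2: subtree_size = 1 + 3
    R: subtree_size = 1 + 0
    Y: subtree_size = 1 + 0
    W: subtree_size = 1 + 0
  _3: subtree_size = 1 + 4
    J: subtree_size = 1 + 0
    D: subtree_size = 1 + 0
    C: subtree_size = 1 + 0
    N: subtree_size = 1 + 0
Total subtree size of _0: 16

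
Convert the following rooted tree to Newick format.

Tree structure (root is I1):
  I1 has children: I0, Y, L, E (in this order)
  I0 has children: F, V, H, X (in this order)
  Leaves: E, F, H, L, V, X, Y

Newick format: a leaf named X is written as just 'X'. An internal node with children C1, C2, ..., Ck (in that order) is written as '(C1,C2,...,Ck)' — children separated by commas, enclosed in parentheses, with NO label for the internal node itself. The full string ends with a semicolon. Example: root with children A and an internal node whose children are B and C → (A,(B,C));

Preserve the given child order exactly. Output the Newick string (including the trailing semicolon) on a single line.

Answer: ((F,V,H,X),Y,L,E);

Derivation:
internal I1 with children ['I0', 'Y', 'L', 'E']
  internal I0 with children ['F', 'V', 'H', 'X']
    leaf 'F' → 'F'
    leaf 'V' → 'V'
    leaf 'H' → 'H'
    leaf 'X' → 'X'
  → '(F,V,H,X)'
  leaf 'Y' → 'Y'
  leaf 'L' → 'L'
  leaf 'E' → 'E'
→ '((F,V,H,X),Y,L,E)'
Final: ((F,V,H,X),Y,L,E);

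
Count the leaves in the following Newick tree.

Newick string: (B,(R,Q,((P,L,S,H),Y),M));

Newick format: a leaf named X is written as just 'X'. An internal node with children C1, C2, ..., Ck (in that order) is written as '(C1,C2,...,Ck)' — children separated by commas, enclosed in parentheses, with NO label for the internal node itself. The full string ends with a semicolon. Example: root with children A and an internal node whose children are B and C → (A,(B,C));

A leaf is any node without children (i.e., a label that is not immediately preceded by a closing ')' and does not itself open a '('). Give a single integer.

Answer: 9

Derivation:
Newick: (B,(R,Q,((P,L,S,H),Y),M));
Scan left-to-right; a leaf is any maximal label run not followed by '(':
  pos 1: leaf 'B' → count = 1
  pos 4: leaf 'R' → count = 2
  pos 6: leaf 'Q' → count = 3
  pos 10: leaf 'P' → count = 4
  pos 12: leaf 'L' → count = 5
  pos 14: leaf 'S' → count = 6
  pos 16: leaf 'H' → count = 7
  pos 19: leaf 'Y' → count = 8
  pos 22: leaf 'M' → count = 9
Total leaves: 9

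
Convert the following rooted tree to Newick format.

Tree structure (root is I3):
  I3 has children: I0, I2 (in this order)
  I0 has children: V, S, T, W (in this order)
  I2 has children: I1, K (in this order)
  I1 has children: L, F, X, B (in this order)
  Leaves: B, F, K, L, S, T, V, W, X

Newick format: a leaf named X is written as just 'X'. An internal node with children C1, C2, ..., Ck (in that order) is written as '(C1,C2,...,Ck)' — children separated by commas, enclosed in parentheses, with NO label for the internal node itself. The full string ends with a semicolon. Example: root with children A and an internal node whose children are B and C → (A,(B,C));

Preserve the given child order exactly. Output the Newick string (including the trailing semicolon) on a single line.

Answer: ((V,S,T,W),((L,F,X,B),K));

Derivation:
internal I3 with children ['I0', 'I2']
  internal I0 with children ['V', 'S', 'T', 'W']
    leaf 'V' → 'V'
    leaf 'S' → 'S'
    leaf 'T' → 'T'
    leaf 'W' → 'W'
  → '(V,S,T,W)'
  internal I2 with children ['I1', 'K']
    internal I1 with children ['L', 'F', 'X', 'B']
      leaf 'L' → 'L'
      leaf 'F' → 'F'
      leaf 'X' → 'X'
      leaf 'B' → 'B'
    → '(L,F,X,B)'
    leaf 'K' → 'K'
  → '((L,F,X,B),K)'
→ '((V,S,T,W),((L,F,X,B),K))'
Final: ((V,S,T,W),((L,F,X,B),K));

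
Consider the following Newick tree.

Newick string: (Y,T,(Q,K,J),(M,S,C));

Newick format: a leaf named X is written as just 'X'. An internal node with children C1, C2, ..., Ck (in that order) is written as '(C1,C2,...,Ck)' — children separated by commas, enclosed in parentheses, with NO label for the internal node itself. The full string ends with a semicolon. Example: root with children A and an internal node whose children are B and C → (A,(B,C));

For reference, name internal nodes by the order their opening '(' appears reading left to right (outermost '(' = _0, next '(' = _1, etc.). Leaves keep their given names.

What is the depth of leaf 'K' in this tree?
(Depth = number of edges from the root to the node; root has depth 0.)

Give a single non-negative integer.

Answer: 2

Derivation:
Newick: (Y,T,(Q,K,J),(M,S,C));
Naming internals by '(' encounter order: outermost '(' = _0, next = _1, ...
Query node: K
Path from root: _0 -> _1 -> K
Depth of K: 2 (number of edges from root)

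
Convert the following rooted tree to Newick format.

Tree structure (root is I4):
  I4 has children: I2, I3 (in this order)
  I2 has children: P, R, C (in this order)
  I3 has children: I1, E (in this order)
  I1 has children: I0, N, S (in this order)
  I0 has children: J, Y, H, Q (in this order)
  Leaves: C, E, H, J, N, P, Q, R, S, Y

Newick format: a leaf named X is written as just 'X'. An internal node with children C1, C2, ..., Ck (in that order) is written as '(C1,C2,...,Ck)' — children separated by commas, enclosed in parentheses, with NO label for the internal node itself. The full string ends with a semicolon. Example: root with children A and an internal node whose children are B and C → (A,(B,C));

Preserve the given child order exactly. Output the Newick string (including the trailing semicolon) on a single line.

internal I4 with children ['I2', 'I3']
  internal I2 with children ['P', 'R', 'C']
    leaf 'P' → 'P'
    leaf 'R' → 'R'
    leaf 'C' → 'C'
  → '(P,R,C)'
  internal I3 with children ['I1', 'E']
    internal I1 with children ['I0', 'N', 'S']
      internal I0 with children ['J', 'Y', 'H', 'Q']
        leaf 'J' → 'J'
        leaf 'Y' → 'Y'
        leaf 'H' → 'H'
        leaf 'Q' → 'Q'
      → '(J,Y,H,Q)'
      leaf 'N' → 'N'
      leaf 'S' → 'S'
    → '((J,Y,H,Q),N,S)'
    leaf 'E' → 'E'
  → '(((J,Y,H,Q),N,S),E)'
→ '((P,R,C),(((J,Y,H,Q),N,S),E))'
Final: ((P,R,C),(((J,Y,H,Q),N,S),E));

Answer: ((P,R,C),(((J,Y,H,Q),N,S),E));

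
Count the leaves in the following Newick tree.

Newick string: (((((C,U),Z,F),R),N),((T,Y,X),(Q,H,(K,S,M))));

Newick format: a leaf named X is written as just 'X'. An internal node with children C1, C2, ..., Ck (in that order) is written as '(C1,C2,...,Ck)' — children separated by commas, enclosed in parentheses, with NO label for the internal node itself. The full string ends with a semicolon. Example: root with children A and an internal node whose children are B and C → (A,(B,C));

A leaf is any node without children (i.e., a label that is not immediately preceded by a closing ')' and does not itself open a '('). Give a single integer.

Answer: 14

Derivation:
Newick: (((((C,U),Z,F),R),N),((T,Y,X),(Q,H,(K,S,M))));
Scan left-to-right; a leaf is any maximal label run not followed by '(':
  pos 5: leaf 'C' → count = 1
  pos 7: leaf 'U' → count = 2
  pos 10: leaf 'Z' → count = 3
  pos 12: leaf 'F' → count = 4
  pos 15: leaf 'R' → count = 5
  pos 18: leaf 'N' → count = 6
  pos 23: leaf 'T' → count = 7
  pos 25: leaf 'Y' → count = 8
  pos 27: leaf 'X' → count = 9
  pos 31: leaf 'Q' → count = 10
  pos 33: leaf 'H' → count = 11
  pos 36: leaf 'K' → count = 12
  pos 38: leaf 'S' → count = 13
  pos 40: leaf 'M' → count = 14
Total leaves: 14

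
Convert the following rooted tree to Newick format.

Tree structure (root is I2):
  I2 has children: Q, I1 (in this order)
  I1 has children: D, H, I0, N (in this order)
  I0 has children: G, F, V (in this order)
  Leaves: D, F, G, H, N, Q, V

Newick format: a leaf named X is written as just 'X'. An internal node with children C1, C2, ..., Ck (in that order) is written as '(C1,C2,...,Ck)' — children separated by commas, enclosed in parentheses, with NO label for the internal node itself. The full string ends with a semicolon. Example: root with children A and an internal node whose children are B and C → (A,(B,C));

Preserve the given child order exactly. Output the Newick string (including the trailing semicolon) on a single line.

internal I2 with children ['Q', 'I1']
  leaf 'Q' → 'Q'
  internal I1 with children ['D', 'H', 'I0', 'N']
    leaf 'D' → 'D'
    leaf 'H' → 'H'
    internal I0 with children ['G', 'F', 'V']
      leaf 'G' → 'G'
      leaf 'F' → 'F'
      leaf 'V' → 'V'
    → '(G,F,V)'
    leaf 'N' → 'N'
  → '(D,H,(G,F,V),N)'
→ '(Q,(D,H,(G,F,V),N))'
Final: (Q,(D,H,(G,F,V),N));

Answer: (Q,(D,H,(G,F,V),N));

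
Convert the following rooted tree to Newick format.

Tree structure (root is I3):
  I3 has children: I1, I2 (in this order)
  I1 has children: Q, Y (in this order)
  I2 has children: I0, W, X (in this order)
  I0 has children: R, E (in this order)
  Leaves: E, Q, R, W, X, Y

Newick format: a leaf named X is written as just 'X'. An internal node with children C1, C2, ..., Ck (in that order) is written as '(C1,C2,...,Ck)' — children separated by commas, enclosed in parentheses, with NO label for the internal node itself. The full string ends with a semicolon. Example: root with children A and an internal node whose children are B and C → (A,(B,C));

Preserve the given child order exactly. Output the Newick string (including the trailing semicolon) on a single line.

internal I3 with children ['I1', 'I2']
  internal I1 with children ['Q', 'Y']
    leaf 'Q' → 'Q'
    leaf 'Y' → 'Y'
  → '(Q,Y)'
  internal I2 with children ['I0', 'W', 'X']
    internal I0 with children ['R', 'E']
      leaf 'R' → 'R'
      leaf 'E' → 'E'
    → '(R,E)'
    leaf 'W' → 'W'
    leaf 'X' → 'X'
  → '((R,E),W,X)'
→ '((Q,Y),((R,E),W,X))'
Final: ((Q,Y),((R,E),W,X));

Answer: ((Q,Y),((R,E),W,X));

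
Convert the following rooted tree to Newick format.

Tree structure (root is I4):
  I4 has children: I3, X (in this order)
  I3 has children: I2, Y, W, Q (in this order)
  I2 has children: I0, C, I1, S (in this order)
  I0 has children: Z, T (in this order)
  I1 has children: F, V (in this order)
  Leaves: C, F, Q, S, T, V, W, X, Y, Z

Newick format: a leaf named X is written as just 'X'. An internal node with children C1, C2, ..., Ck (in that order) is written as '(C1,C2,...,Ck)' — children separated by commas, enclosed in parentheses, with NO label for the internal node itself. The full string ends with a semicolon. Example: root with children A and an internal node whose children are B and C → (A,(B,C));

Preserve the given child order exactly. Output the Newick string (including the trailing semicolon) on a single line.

internal I4 with children ['I3', 'X']
  internal I3 with children ['I2', 'Y', 'W', 'Q']
    internal I2 with children ['I0', 'C', 'I1', 'S']
      internal I0 with children ['Z', 'T']
        leaf 'Z' → 'Z'
        leaf 'T' → 'T'
      → '(Z,T)'
      leaf 'C' → 'C'
      internal I1 with children ['F', 'V']
        leaf 'F' → 'F'
        leaf 'V' → 'V'
      → '(F,V)'
      leaf 'S' → 'S'
    → '((Z,T),C,(F,V),S)'
    leaf 'Y' → 'Y'
    leaf 'W' → 'W'
    leaf 'Q' → 'Q'
  → '(((Z,T),C,(F,V),S),Y,W,Q)'
  leaf 'X' → 'X'
→ '((((Z,T),C,(F,V),S),Y,W,Q),X)'
Final: ((((Z,T),C,(F,V),S),Y,W,Q),X);

Answer: ((((Z,T),C,(F,V),S),Y,W,Q),X);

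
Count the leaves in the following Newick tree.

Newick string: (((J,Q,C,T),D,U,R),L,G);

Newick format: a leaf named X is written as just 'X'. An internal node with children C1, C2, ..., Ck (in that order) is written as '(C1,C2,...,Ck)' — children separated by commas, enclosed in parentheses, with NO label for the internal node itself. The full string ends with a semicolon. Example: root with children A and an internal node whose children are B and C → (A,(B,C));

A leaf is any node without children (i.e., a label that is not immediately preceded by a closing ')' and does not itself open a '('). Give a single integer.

Newick: (((J,Q,C,T),D,U,R),L,G);
Scan left-to-right; a leaf is any maximal label run not followed by '(':
  pos 3: leaf 'J' → count = 1
  pos 5: leaf 'Q' → count = 2
  pos 7: leaf 'C' → count = 3
  pos 9: leaf 'T' → count = 4
  pos 12: leaf 'D' → count = 5
  pos 14: leaf 'U' → count = 6
  pos 16: leaf 'R' → count = 7
  pos 19: leaf 'L' → count = 8
  pos 21: leaf 'G' → count = 9
Total leaves: 9

Answer: 9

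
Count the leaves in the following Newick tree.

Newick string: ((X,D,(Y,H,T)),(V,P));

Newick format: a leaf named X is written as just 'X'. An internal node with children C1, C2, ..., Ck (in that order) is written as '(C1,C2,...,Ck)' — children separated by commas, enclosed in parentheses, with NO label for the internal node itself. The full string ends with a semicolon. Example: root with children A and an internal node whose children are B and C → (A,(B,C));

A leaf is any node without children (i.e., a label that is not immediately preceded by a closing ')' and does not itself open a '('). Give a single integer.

Newick: ((X,D,(Y,H,T)),(V,P));
Scan left-to-right; a leaf is any maximal label run not followed by '(':
  pos 2: leaf 'X' → count = 1
  pos 4: leaf 'D' → count = 2
  pos 7: leaf 'Y' → count = 3
  pos 9: leaf 'H' → count = 4
  pos 11: leaf 'T' → count = 5
  pos 16: leaf 'V' → count = 6
  pos 18: leaf 'P' → count = 7
Total leaves: 7

Answer: 7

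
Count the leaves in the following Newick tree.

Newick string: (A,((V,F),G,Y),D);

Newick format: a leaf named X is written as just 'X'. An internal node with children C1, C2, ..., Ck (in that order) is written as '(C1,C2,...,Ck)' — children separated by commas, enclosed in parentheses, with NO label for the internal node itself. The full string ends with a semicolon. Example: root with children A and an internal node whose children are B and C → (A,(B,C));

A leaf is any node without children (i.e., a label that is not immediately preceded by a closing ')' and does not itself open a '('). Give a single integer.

Answer: 6

Derivation:
Newick: (A,((V,F),G,Y),D);
Scan left-to-right; a leaf is any maximal label run not followed by '(':
  pos 1: leaf 'A' → count = 1
  pos 5: leaf 'V' → count = 2
  pos 7: leaf 'F' → count = 3
  pos 10: leaf 'G' → count = 4
  pos 12: leaf 'Y' → count = 5
  pos 15: leaf 'D' → count = 6
Total leaves: 6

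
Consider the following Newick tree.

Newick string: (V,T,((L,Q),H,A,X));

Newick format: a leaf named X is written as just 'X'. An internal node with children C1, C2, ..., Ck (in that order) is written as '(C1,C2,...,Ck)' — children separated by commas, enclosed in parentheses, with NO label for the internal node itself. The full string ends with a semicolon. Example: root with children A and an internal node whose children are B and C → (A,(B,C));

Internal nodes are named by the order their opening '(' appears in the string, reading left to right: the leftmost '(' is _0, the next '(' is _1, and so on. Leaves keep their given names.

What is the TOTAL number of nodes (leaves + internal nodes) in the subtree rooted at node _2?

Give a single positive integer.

Answer: 3

Derivation:
Newick: (V,T,((L,Q),H,A,X));
Locate _2: it is the '(' at position 6 (the 3rd '(' reading left to right).
Query: subtree rooted at _2
_2: subtree_size = 1 + 2
  L: subtree_size = 1 + 0
  Q: subtree_size = 1 + 0
Total subtree size of _2: 3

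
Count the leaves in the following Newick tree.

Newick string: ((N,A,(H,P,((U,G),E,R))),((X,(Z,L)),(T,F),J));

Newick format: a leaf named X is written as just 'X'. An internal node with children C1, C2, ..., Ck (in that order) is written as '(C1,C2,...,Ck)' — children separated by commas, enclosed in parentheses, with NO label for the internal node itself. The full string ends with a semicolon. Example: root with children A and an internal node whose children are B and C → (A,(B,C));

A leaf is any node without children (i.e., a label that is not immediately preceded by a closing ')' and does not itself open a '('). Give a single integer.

Answer: 14

Derivation:
Newick: ((N,A,(H,P,((U,G),E,R))),((X,(Z,L)),(T,F),J));
Scan left-to-right; a leaf is any maximal label run not followed by '(':
  pos 2: leaf 'N' → count = 1
  pos 4: leaf 'A' → count = 2
  pos 7: leaf 'H' → count = 3
  pos 9: leaf 'P' → count = 4
  pos 13: leaf 'U' → count = 5
  pos 15: leaf 'G' → count = 6
  pos 18: leaf 'E' → count = 7
  pos 20: leaf 'R' → count = 8
  pos 27: leaf 'X' → count = 9
  pos 30: leaf 'Z' → count = 10
  pos 32: leaf 'L' → count = 11
  pos 37: leaf 'T' → count = 12
  pos 39: leaf 'F' → count = 13
  pos 42: leaf 'J' → count = 14
Total leaves: 14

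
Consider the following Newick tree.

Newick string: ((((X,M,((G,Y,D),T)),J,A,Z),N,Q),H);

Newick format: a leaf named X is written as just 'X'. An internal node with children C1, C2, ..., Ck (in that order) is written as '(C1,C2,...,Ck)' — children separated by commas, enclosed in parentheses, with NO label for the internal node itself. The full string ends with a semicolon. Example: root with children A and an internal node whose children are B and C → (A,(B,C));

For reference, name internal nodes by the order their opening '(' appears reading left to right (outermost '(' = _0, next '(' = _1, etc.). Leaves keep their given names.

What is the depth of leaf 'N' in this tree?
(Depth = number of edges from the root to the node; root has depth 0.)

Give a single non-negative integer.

Answer: 2

Derivation:
Newick: ((((X,M,((G,Y,D),T)),J,A,Z),N,Q),H);
Naming internals by '(' encounter order: outermost '(' = _0, next = _1, ...
Query node: N
Path from root: _0 -> _1 -> N
Depth of N: 2 (number of edges from root)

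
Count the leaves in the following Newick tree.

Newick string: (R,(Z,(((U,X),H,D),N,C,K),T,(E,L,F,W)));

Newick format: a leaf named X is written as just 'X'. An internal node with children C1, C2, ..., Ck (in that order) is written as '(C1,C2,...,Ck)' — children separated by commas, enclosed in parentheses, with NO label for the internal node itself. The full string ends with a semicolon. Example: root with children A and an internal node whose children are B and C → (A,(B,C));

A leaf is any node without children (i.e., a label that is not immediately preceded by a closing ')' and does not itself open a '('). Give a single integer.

Answer: 14

Derivation:
Newick: (R,(Z,(((U,X),H,D),N,C,K),T,(E,L,F,W)));
Scan left-to-right; a leaf is any maximal label run not followed by '(':
  pos 1: leaf 'R' → count = 1
  pos 4: leaf 'Z' → count = 2
  pos 9: leaf 'U' → count = 3
  pos 11: leaf 'X' → count = 4
  pos 14: leaf 'H' → count = 5
  pos 16: leaf 'D' → count = 6
  pos 19: leaf 'N' → count = 7
  pos 21: leaf 'C' → count = 8
  pos 23: leaf 'K' → count = 9
  pos 26: leaf 'T' → count = 10
  pos 29: leaf 'E' → count = 11
  pos 31: leaf 'L' → count = 12
  pos 33: leaf 'F' → count = 13
  pos 35: leaf 'W' → count = 14
Total leaves: 14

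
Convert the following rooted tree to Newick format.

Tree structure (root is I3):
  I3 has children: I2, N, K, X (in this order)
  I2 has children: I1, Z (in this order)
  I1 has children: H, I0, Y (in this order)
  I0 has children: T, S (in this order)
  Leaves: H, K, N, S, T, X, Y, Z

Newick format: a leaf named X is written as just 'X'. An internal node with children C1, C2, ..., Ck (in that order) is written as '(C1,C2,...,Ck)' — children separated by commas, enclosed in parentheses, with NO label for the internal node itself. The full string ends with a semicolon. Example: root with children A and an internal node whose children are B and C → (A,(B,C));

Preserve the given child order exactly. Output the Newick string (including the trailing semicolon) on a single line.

internal I3 with children ['I2', 'N', 'K', 'X']
  internal I2 with children ['I1', 'Z']
    internal I1 with children ['H', 'I0', 'Y']
      leaf 'H' → 'H'
      internal I0 with children ['T', 'S']
        leaf 'T' → 'T'
        leaf 'S' → 'S'
      → '(T,S)'
      leaf 'Y' → 'Y'
    → '(H,(T,S),Y)'
    leaf 'Z' → 'Z'
  → '((H,(T,S),Y),Z)'
  leaf 'N' → 'N'
  leaf 'K' → 'K'
  leaf 'X' → 'X'
→ '(((H,(T,S),Y),Z),N,K,X)'
Final: (((H,(T,S),Y),Z),N,K,X);

Answer: (((H,(T,S),Y),Z),N,K,X);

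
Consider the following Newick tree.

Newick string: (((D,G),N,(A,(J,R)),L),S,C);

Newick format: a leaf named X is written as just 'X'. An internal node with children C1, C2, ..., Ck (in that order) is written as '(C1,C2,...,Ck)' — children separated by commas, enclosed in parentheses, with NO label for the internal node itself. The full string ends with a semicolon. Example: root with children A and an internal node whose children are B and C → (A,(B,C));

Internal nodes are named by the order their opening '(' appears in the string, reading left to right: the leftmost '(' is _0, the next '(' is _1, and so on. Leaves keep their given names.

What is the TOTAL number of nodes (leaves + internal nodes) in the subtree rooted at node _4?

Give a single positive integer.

Newick: (((D,G),N,(A,(J,R)),L),S,C);
Locate _4: it is the '(' at position 13 (the 5th '(' reading left to right).
Query: subtree rooted at _4
_4: subtree_size = 1 + 2
  J: subtree_size = 1 + 0
  R: subtree_size = 1 + 0
Total subtree size of _4: 3

Answer: 3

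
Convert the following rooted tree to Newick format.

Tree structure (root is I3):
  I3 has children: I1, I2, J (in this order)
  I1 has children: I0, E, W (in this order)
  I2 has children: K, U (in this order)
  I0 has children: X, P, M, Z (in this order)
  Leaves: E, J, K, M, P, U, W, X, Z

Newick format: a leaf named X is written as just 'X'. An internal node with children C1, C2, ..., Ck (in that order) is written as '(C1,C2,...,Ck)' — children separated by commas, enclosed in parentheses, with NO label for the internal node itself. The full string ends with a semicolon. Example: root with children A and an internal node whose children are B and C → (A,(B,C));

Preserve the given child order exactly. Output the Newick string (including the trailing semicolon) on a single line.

internal I3 with children ['I1', 'I2', 'J']
  internal I1 with children ['I0', 'E', 'W']
    internal I0 with children ['X', 'P', 'M', 'Z']
      leaf 'X' → 'X'
      leaf 'P' → 'P'
      leaf 'M' → 'M'
      leaf 'Z' → 'Z'
    → '(X,P,M,Z)'
    leaf 'E' → 'E'
    leaf 'W' → 'W'
  → '((X,P,M,Z),E,W)'
  internal I2 with children ['K', 'U']
    leaf 'K' → 'K'
    leaf 'U' → 'U'
  → '(K,U)'
  leaf 'J' → 'J'
→ '(((X,P,M,Z),E,W),(K,U),J)'
Final: (((X,P,M,Z),E,W),(K,U),J);

Answer: (((X,P,M,Z),E,W),(K,U),J);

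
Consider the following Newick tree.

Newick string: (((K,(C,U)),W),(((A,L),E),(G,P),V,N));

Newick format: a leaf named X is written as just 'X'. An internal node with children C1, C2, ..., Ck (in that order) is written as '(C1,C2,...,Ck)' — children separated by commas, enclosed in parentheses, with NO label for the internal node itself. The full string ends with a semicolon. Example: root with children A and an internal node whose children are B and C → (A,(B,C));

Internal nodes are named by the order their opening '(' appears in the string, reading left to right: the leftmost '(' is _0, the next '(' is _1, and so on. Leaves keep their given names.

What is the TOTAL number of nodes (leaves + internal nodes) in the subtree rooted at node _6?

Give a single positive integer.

Answer: 3

Derivation:
Newick: (((K,(C,U)),W),(((A,L),E),(G,P),V,N));
Locate _6: it is the '(' at position 17 (the 7th '(' reading left to right).
Query: subtree rooted at _6
_6: subtree_size = 1 + 2
  A: subtree_size = 1 + 0
  L: subtree_size = 1 + 0
Total subtree size of _6: 3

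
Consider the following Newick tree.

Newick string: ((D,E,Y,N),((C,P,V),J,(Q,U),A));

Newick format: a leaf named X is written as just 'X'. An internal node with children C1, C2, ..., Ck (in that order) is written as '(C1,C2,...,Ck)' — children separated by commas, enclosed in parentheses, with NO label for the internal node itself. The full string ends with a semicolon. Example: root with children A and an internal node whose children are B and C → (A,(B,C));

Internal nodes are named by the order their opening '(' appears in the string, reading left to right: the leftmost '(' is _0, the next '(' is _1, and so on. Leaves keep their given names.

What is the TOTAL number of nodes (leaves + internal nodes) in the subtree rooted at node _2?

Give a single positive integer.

Newick: ((D,E,Y,N),((C,P,V),J,(Q,U),A));
Locate _2: it is the '(' at position 11 (the 3rd '(' reading left to right).
Query: subtree rooted at _2
_2: subtree_size = 1 + 9
  _3: subtree_size = 1 + 3
    C: subtree_size = 1 + 0
    P: subtree_size = 1 + 0
    V: subtree_size = 1 + 0
  J: subtree_size = 1 + 0
  _4: subtree_size = 1 + 2
    Q: subtree_size = 1 + 0
    U: subtree_size = 1 + 0
  A: subtree_size = 1 + 0
Total subtree size of _2: 10

Answer: 10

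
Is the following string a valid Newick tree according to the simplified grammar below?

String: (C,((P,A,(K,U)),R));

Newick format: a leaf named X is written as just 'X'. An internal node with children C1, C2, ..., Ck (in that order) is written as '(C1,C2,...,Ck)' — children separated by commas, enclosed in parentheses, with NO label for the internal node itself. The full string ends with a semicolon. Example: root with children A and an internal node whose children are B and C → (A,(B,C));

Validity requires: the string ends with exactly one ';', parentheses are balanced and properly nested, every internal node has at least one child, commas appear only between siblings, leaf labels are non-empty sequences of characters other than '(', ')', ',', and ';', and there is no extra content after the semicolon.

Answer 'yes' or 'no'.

Answer: yes

Derivation:
Input: (C,((P,A,(K,U)),R));
Paren balance: 4 '(' vs 4 ')' OK
Ends with single ';': True
Full parse: OK
Valid: True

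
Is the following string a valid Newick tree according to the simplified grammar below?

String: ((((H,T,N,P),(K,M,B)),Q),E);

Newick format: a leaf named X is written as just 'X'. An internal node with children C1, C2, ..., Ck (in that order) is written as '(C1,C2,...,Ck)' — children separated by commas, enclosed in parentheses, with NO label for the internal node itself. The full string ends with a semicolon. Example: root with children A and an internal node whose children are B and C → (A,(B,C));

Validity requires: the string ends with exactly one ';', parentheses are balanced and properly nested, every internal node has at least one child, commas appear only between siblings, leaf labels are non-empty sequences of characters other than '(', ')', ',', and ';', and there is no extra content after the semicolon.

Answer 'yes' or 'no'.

Input: ((((H,T,N,P),(K,M,B)),Q),E);
Paren balance: 5 '(' vs 5 ')' OK
Ends with single ';': True
Full parse: OK
Valid: True

Answer: yes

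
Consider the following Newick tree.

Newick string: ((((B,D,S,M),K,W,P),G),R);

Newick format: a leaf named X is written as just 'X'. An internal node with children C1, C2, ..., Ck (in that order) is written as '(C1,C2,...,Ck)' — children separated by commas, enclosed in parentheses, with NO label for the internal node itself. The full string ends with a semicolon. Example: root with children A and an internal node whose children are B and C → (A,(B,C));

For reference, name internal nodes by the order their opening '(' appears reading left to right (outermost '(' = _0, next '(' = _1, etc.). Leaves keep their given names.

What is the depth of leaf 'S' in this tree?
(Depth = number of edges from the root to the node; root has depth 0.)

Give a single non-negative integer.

Answer: 4

Derivation:
Newick: ((((B,D,S,M),K,W,P),G),R);
Naming internals by '(' encounter order: outermost '(' = _0, next = _1, ...
Query node: S
Path from root: _0 -> _1 -> _2 -> _3 -> S
Depth of S: 4 (number of edges from root)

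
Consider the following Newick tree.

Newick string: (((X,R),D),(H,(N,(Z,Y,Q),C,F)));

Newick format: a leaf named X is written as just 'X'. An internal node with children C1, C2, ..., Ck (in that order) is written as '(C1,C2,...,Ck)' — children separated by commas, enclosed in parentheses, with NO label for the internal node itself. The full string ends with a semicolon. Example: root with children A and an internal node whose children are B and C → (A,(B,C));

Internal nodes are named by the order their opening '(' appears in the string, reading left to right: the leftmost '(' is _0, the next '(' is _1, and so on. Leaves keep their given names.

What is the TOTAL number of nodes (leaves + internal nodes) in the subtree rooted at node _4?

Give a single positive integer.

Newick: (((X,R),D),(H,(N,(Z,Y,Q),C,F)));
Locate _4: it is the '(' at position 14 (the 5th '(' reading left to right).
Query: subtree rooted at _4
_4: subtree_size = 1 + 7
  N: subtree_size = 1 + 0
  _5: subtree_size = 1 + 3
    Z: subtree_size = 1 + 0
    Y: subtree_size = 1 + 0
    Q: subtree_size = 1 + 0
  C: subtree_size = 1 + 0
  F: subtree_size = 1 + 0
Total subtree size of _4: 8

Answer: 8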